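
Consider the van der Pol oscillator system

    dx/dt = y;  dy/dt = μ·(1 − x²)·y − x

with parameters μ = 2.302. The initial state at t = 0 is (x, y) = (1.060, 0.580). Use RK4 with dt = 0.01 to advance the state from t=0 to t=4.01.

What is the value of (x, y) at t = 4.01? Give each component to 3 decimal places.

(x, y) = (-1.601, 0.399)

t=0.000: state=(1.060, 0.580)
step 1 (dt=0.01): k1=(0.580, -1.225), k2=(0.574, -1.234), k3=(0.574, -1.234), k4=(0.568, -1.243); state += dt/6·(k1+2k2+2k3+k4)
t=0.010: state=(1.066, 0.568)
t=0.020: state=(1.071, 0.555)
t=0.030: state=(1.077, 0.542)
continuing one RK4 step at a time; state shown every 20 steps (Δt=0.2):
t=0.200: state=(1.150, 0.312)
t=0.400: state=(1.185, 0.048)
t=0.600: state=(1.172, -0.176)
t=0.800: state=(1.117, -0.367)
t=1.000: state=(1.026, -0.550)
t=1.200: state=(0.895, -0.766)
t=1.400: state=(0.713, -1.075)
t=1.600: state=(0.452, -1.587)
t=1.800: state=(0.052, -2.489)
t=2.000: state=(-0.571, -3.733)
t=2.200: state=(-1.350, -3.590)
t=2.400: state=(-1.855, -1.415)
t=2.600: state=(-1.991, -0.177)
t=2.800: state=(-1.984, 0.172)
t=3.000: state=(-1.939, 0.266)
t=3.200: state=(-1.882, 0.300)
t=3.400: state=(-1.819, 0.323)
t=3.600: state=(-1.753, 0.344)
t=3.800: state=(-1.681, 0.368)
t=4.000: state=(-1.605, 0.398)
t=4.010: state=(-1.601, 0.399)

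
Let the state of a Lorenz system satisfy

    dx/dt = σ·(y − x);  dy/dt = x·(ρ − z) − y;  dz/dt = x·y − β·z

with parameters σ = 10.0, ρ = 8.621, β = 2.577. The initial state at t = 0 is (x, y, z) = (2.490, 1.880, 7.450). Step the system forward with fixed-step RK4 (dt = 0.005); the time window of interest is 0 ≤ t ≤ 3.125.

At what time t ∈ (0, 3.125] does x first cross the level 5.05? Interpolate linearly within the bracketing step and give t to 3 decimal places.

t = 0.605

t=0.000: state=(2.490, 1.880, 7.450)
step 1 (dt=0.005): k1=(-6.100, 1.036, -14.517), k2=(-5.922, 1.105, -14.446), k3=(-5.924, 1.105, -14.445), k4=(-5.749, 1.173, -14.373); state += dt/6·(k1+2k2+2k3+k4)
t=0.005: state=(2.460, 1.886, 7.378)
t=0.010: state=(2.432, 1.892, 7.306)
t=0.015: state=(2.406, 1.899, 7.236)
continuing one RK4 step at a time; state shown every 40 steps (Δt=0.2):
t=0.200: state=(2.274, 2.526, 5.204)
t=0.400: state=(3.274, 4.005, 4.522)
t=0.600: state=(5.005, 5.879, 6.055)
t=0.605: state=(5.049, 5.913, 6.125)
next step: t=0.610: state=(5.092, 5.946, 6.196) — x has crossed 5.05
linear interpolation between t=0.605 (5.04862) and t=0.610 (5.09157) → t≈0.605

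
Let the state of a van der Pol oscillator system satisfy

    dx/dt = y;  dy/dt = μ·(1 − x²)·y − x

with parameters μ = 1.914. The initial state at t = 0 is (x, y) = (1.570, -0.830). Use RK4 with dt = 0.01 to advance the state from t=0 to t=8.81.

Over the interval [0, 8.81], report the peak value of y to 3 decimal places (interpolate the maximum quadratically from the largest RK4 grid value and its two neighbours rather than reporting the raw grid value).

max y = 3.713

t=0.000: state=(1.570, -0.830)
step 1 (dt=0.01): k1=(-0.830, 0.757), k2=(-0.826, 0.730), k3=(-0.826, 0.731), k4=(-0.823, 0.704); state += dt/6·(k1+2k2+2k3+k4)
t=0.010: state=(1.562, -0.823)
t=0.020: state=(1.554, -0.816)
t=0.030: state=(1.545, -0.810)
continuing one RK4 step at a time; state shown every 50 steps (Δt=0.5):
t=0.500: state=(1.177, -0.841)
t=1.000: state=(0.636, -1.466)
t=1.500: state=(-0.550, -3.532)
t=2.000: state=(-1.950, -0.897)
t=2.500: state=(-1.981, 0.279)
t=3.000: state=(-1.811, 0.382)
t=3.500: state=(-1.600, 0.466)
t=4.000: state=(-1.335, 0.613)
t=4.500: state=(-0.956, 0.958)
t=5.000: state=(-0.256, 2.077)
t=5.500: state=(1.303, 3.413)
t=6.000: state=(2.019, 0.038)
t=6.500: state=(1.907, -0.338)
t=7.000: state=(1.718, -0.417)
t=7.500: state=(1.485, -0.522)
t=8.000: state=(1.178, -0.733)
t=8.500: state=(0.695, -1.309)
t=8.810: state=(0.162, -2.259)
largest grid value and its neighbours: y(5.390)=3.71154, y(5.400)=3.71275, y(5.410)=3.70862
parabola through these three points peaks at t≈5.397 with y≈3.71295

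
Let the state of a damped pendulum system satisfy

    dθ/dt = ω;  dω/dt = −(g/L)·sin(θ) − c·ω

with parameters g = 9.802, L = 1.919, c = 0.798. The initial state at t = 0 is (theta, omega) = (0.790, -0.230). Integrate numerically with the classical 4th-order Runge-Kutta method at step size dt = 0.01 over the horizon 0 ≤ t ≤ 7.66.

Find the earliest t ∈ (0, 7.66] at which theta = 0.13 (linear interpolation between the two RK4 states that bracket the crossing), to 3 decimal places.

t = 0.657

t=0.000: state=(0.790, -0.230)
step 1 (dt=0.01): k1=(-0.230, -3.445), k2=(-0.247, -3.427), k3=(-0.247, -3.427), k4=(-0.264, -3.409); state += dt/6·(k1+2k2+2k3+k4)
t=0.010: state=(0.788, -0.264)
t=0.020: state=(0.785, -0.298)
t=0.030: state=(0.782, -0.332)
continuing one RK4 step at a time; state shown every 25 steps (Δt=0.25):
t=0.250: state=(0.636, -0.956)
t=0.500: state=(0.342, -1.327)
t=0.650: state=(0.139, -1.348)
next step: t=0.660: state=(0.126, -1.344) — theta has crossed 0.13
linear interpolation between t=0.650 (0.13928) and t=0.660 (0.12582) → t≈0.657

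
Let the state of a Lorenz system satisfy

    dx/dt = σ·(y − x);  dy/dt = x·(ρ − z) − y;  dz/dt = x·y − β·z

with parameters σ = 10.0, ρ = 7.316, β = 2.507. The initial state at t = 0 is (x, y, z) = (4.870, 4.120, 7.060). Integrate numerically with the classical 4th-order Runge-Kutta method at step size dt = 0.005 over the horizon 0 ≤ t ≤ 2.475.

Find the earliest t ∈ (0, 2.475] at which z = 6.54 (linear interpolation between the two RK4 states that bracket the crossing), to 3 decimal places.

t = 0.288

t=0.000: state=(4.870, 4.120, 7.060)
step 1 (dt=0.005): k1=(-7.500, -2.873, 2.365), k2=(-7.384, -2.900, 2.238), k3=(-7.388, -2.898, 2.240), k4=(-7.276, -2.922, 2.115); state += dt/6·(k1+2k2+2k3+k4)
t=0.005: state=(4.833, 4.106, 7.071)
t=0.010: state=(4.797, 4.091, 7.081)
t=0.015: state=(4.762, 4.076, 7.090)
continuing one RK4 step at a time; state shown every 20 steps (Δt=0.1):
t=0.100: state=(4.285, 3.819, 7.088)
t=0.200: state=(3.899, 3.586, 6.845)
t=0.285: state=(3.682, 3.483, 6.551)
next step: t=0.290: state=(3.672, 3.480, 6.533) — z has crossed 6.54
linear interpolation between t=0.285 (6.55102) and t=0.290 (6.53302) → t≈0.288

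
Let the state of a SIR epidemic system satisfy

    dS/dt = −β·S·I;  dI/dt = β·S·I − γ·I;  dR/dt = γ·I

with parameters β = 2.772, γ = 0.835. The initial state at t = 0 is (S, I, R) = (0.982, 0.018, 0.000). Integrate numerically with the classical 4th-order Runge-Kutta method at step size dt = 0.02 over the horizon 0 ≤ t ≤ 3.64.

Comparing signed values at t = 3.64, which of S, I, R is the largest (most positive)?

largest component: R

t=0.000: state=(0.982, 0.018, 0.000)
step 1 (dt=0.02): k1=(-0.049, 0.034, 0.015), k2=(-0.050, 0.035, 0.015), k3=(-0.050, 0.035, 0.015), k4=(-0.051, 0.035, 0.016); state += dt/6·(k1+2k2+2k3+k4)
t=0.020: state=(0.981, 0.019, 0.000)
t=0.040: state=(0.980, 0.019, 0.001)
t=0.060: state=(0.979, 0.020, 0.001)
continuing one RK4 step at a time; state shown every 10 steps (Δt=0.2):
t=0.200: state=(0.970, 0.026, 0.004)
t=0.400: state=(0.953, 0.038, 0.009)
t=0.600: state=(0.930, 0.054, 0.017)
t=0.800: state=(0.897, 0.076, 0.027)
t=1.000: state=(0.854, 0.104, 0.042)
t=1.200: state=(0.798, 0.139, 0.062)
t=1.400: state=(0.731, 0.180, 0.089)
t=1.600: state=(0.653, 0.224, 0.123)
t=1.800: state=(0.570, 0.266, 0.164)
t=2.000: state=(0.487, 0.302, 0.211)
t=2.200: state=(0.409, 0.327, 0.264)
t=2.400: state=(0.340, 0.341, 0.320)
t=2.600: state=(0.281, 0.342, 0.377)
t=2.800: state=(0.233, 0.334, 0.434)
t=3.000: state=(0.194, 0.318, 0.488)
t=3.200: state=(0.164, 0.297, 0.539)
t=3.400: state=(0.140, 0.273, 0.587)
t=3.600: state=(0.121, 0.248, 0.631)
t=3.640: state=(0.118, 0.243, 0.639)
compare at T: S=0.118, I=0.243, R=0.639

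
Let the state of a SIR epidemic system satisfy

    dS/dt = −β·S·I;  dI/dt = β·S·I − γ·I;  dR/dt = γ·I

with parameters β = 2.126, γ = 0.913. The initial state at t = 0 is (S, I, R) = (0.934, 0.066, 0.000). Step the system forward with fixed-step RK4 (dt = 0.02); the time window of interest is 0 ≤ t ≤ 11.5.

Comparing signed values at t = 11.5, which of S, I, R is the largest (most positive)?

t=0.000: state=(0.934, 0.066, 0.000)
step 1 (dt=0.02): k1=(-0.131, 0.071, 0.060), k2=(-0.132, 0.071, 0.061), k3=(-0.132, 0.071, 0.061), k4=(-0.134, 0.072, 0.062); state += dt/6·(k1+2k2+2k3+k4)
t=0.020: state=(0.931, 0.067, 0.001)
t=0.040: state=(0.929, 0.069, 0.002)
t=0.060: state=(0.926, 0.070, 0.004)
continuing one RK4 step at a time; state shown every 25 steps (Δt=0.5):
t=0.500: state=(0.852, 0.108, 0.039)
t=1.000: state=(0.739, 0.160, 0.100)
t=1.500: state=(0.607, 0.208, 0.185)
t=2.000: state=(0.479, 0.234, 0.287)
t=2.500: state=(0.373, 0.233, 0.395)
t=3.000: state=(0.294, 0.210, 0.496)
t=3.500: state=(0.239, 0.176, 0.584)
t=4.000: state=(0.202, 0.141, 0.657)
t=4.500: state=(0.177, 0.109, 0.714)
t=5.000: state=(0.160, 0.083, 0.757)
t=5.500: state=(0.148, 0.062, 0.790)
t=6.000: state=(0.140, 0.046, 0.814)
t=6.500: state=(0.135, 0.033, 0.832)
t=7.000: state=(0.131, 0.024, 0.845)
t=7.500: state=(0.128, 0.018, 0.855)
t=8.000: state=(0.126, 0.013, 0.862)
t=8.500: state=(0.124, 0.009, 0.867)
t=9.000: state=(0.123, 0.007, 0.870)
t=9.500: state=(0.122, 0.005, 0.873)
t=10.000: state=(0.122, 0.003, 0.875)
t=10.500: state=(0.121, 0.003, 0.876)
t=11.000: state=(0.121, 0.002, 0.877)
t=11.500: state=(0.121, 0.001, 0.878)
compare at T: S=0.121, I=0.001, R=0.878

largest component: R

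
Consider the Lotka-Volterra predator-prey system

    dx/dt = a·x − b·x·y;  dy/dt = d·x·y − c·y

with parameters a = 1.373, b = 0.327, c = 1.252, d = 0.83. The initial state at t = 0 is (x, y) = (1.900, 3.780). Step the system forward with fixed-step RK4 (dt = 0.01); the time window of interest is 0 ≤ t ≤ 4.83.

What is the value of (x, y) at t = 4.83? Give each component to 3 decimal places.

t=0.000: state=(1.900, 3.780)
step 1 (dt=0.01): k1=(0.260, 1.229), k2=(0.257, 1.235), k3=(0.257, 1.235), k4=(0.253, 1.241); state += dt/6·(k1+2k2+2k3+k4)
t=0.010: state=(1.903, 3.792)
t=0.020: state=(1.905, 3.805)
t=0.030: state=(1.907, 3.817)
continuing one RK4 step at a time; state shown every 20 steps (Δt=0.2):
t=0.200: state=(1.936, 4.048)
t=0.400: state=(1.937, 4.348)
t=0.600: state=(1.898, 4.656)
t=0.800: state=(1.825, 4.939)
t=1.000: state=(1.725, 5.165)
t=1.200: state=(1.611, 5.304)
t=1.400: state=(1.496, 5.344)
t=1.600: state=(1.390, 5.286)
t=1.800: state=(1.300, 5.143)
t=2.000: state=(1.230, 4.938)
t=2.200: state=(1.182, 4.695)
t=2.400: state=(1.154, 4.436)
t=2.600: state=(1.145, 4.178)
t=2.800: state=(1.156, 3.936)
t=3.000: state=(1.185, 3.721)
t=3.200: state=(1.230, 3.538)
t=3.400: state=(1.291, 3.395)
t=3.600: state=(1.365, 3.294)
t=3.800: state=(1.451, 3.239)
t=4.000: state=(1.546, 3.234)
t=4.200: state=(1.645, 3.281)
t=4.400: state=(1.741, 3.383)
t=4.600: state=(1.828, 3.542)
t=4.800: state=(1.895, 3.757)
t=4.830: state=(1.903, 3.794)

(x, y) = (1.903, 3.794)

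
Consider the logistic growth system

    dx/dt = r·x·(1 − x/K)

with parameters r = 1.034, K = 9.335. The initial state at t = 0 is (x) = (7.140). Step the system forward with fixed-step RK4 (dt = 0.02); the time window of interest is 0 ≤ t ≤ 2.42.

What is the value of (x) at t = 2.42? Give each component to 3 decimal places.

(x) = (9.106)

t=0.000: state=(7.140)
step 1 (dt=0.02): k1=(1.736), k2=(1.726), k3=(1.726), k4=(1.717); state += dt/6·(k1+2k2+2k3+k4)
t=0.020: state=(7.175)
t=0.040: state=(7.209)
t=0.060: state=(7.242)
continuing one RK4 step at a time; state shown every 5 steps (Δt=0.1):
t=0.100: state=(7.309)
t=0.200: state=(7.468)
t=0.300: state=(7.618)
t=0.400: state=(7.758)
t=0.500: state=(7.889)
t=0.600: state=(8.011)
t=0.700: state=(8.124)
t=0.800: state=(8.229)
t=0.900: state=(8.326)
t=1.000: state=(8.415)
t=1.100: state=(8.497)
t=1.200: state=(8.573)
t=1.300: state=(8.642)
t=1.400: state=(8.706)
t=1.500: state=(8.764)
t=1.600: state=(8.817)
t=1.700: state=(8.865)
t=1.800: state=(8.909)
t=1.900: state=(8.949)
t=2.000: state=(8.986)
t=2.100: state=(9.019)
t=2.200: state=(9.049)
t=2.300: state=(9.076)
t=2.400: state=(9.101)
t=2.420: state=(9.106)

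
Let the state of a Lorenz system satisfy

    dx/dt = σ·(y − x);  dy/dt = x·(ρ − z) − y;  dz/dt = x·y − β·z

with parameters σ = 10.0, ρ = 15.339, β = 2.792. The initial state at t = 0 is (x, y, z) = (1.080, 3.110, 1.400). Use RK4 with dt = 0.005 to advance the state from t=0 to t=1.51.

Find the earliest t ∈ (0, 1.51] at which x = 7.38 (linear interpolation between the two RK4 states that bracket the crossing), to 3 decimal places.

t = 0.225

t=0.000: state=(1.080, 3.110, 1.400)
step 1 (dt=0.005): k1=(20.300, 11.944, -0.550), k2=(20.091, 12.623, -0.355), k3=(20.113, 12.614, -0.356), k4=(19.925, 13.285, -0.158); state += dt/6·(k1+2k2+2k3+k4)
t=0.005: state=(1.181, 3.173, 1.398)
t=0.010: state=(1.279, 3.243, 1.398)
t=0.015: state=(1.377, 3.319, 1.401)
continuing one RK4 step at a time; state shown every 10 steps (Δt=0.05):
t=0.050: state=(2.054, 4.026, 1.481)
t=0.100: state=(3.135, 5.551, 1.869)
t=0.150: state=(4.522, 7.696, 2.811)
t=0.200: state=(6.329, 10.375, 4.744)
t=0.220: state=(7.169, 11.507, 5.925)
next step: t=0.225: state=(7.387, 11.785, 6.264) — x has crossed 7.38
linear interpolation between t=0.220 (7.16876) and t=0.225 (7.38721) → t≈0.225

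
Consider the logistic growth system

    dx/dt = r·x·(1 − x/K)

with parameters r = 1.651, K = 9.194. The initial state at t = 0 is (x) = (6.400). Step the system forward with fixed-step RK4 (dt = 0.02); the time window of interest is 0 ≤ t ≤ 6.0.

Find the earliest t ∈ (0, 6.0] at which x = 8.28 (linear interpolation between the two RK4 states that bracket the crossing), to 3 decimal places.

t = 0.833

t=0.000: state=(6.400)
step 1 (dt=0.02): k1=(3.211), k2=(3.190), k3=(3.190), k4=(3.169); state += dt/6·(k1+2k2+2k3+k4)
t=0.020: state=(6.464)
t=0.040: state=(6.527)
t=0.060: state=(6.589)
continuing one RK4 step at a time; state shown every 10 steps (Δt=0.2):
t=0.200: state=(6.998)
t=0.400: state=(7.502)
t=0.600: state=(7.911)
t=0.800: state=(8.234)
t=0.820: state=(8.262)
next step: t=0.840: state=(8.290) — x has crossed 8.28
linear interpolation between t=0.820 (8.26246) and t=0.840 (8.28975) → t≈0.833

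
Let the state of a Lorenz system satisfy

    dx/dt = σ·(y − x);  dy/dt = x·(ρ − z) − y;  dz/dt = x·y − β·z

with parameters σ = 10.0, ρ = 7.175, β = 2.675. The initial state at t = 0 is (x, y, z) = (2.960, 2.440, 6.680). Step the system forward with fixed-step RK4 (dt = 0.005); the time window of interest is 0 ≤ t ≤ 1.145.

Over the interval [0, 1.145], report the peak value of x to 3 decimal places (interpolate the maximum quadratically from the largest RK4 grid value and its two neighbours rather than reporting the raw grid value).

t=0.000: state=(2.960, 2.440, 6.680)
step 1 (dt=0.005): k1=(-5.200, -0.975, -10.647), k2=(-5.094, -0.900, -10.614), k3=(-5.095, -0.901, -10.613), k4=(-4.990, -0.827, -10.580); state += dt/6·(k1+2k2+2k3+k4)
t=0.005: state=(2.935, 2.435, 6.627)
t=0.010: state=(2.910, 2.432, 6.574)
t=0.015: state=(2.887, 2.429, 6.522)
continuing one RK4 step at a time; state shown every 10 steps (Δt=0.05):
t=0.050: state=(2.750, 2.426, 6.167)
t=0.100: state=(2.630, 2.470, 5.702)
t=0.150: state=(2.586, 2.563, 5.294)
t=0.200: state=(2.604, 2.699, 4.950)
t=0.250: state=(2.677, 2.872, 4.674)
t=0.300: state=(2.797, 3.080, 4.470)
t=0.350: state=(2.958, 3.319, 4.341)
t=0.400: state=(3.156, 3.584, 4.292)
t=0.450: state=(3.385, 3.868, 4.325)
t=0.500: state=(3.636, 4.158, 4.444)
t=0.550: state=(3.902, 4.439, 4.648)
t=0.600: state=(4.169, 4.693, 4.930)
t=0.650: state=(4.421, 4.898, 5.280)
t=0.700: state=(4.640, 5.035, 5.675)
t=0.750: state=(4.810, 5.087, 6.087)
t=0.800: state=(4.914, 5.049, 6.482)
t=0.850: state=(4.944, 4.927, 6.823)
t=0.900: state=(4.899, 4.738, 7.084)
t=0.950: state=(4.787, 4.507, 7.246)
t=1.000: state=(4.625, 4.262, 7.304)
t=1.050: state=(4.432, 4.028, 7.267)
t=1.100: state=(4.228, 3.823, 7.152)
t=1.145: state=(4.051, 3.673, 6.997)
largest grid value and its neighbours: x(0.840)=4.94364, x(0.845)=4.94395, x(0.850)=4.94350
parabola through these three points peaks at t≈0.845 with x≈4.94395

max x = 4.944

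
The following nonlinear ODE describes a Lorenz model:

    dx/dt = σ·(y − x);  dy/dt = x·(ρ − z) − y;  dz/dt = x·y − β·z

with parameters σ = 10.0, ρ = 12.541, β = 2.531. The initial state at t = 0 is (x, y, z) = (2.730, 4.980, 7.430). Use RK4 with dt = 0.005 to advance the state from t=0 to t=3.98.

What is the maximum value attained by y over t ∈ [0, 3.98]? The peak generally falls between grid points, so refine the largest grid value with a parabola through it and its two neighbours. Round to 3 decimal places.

t=0.000: state=(2.730, 4.980, 7.430)
step 1 (dt=0.005): k1=(22.500, 8.973, -5.210), k2=(22.162, 9.274, -4.834), k3=(22.178, 9.267, -4.839), k4=(21.854, 9.562, -4.465); state += dt/6·(k1+2k2+2k3+k4)
t=0.005: state=(2.841, 5.026, 7.406)
t=0.010: state=(2.949, 5.076, 7.385)
t=0.015: state=(3.054, 5.128, 7.369)
continuing one RK4 step at a time; state shown every 40 steps (Δt=0.2):
t=0.200: state=(6.273, 7.839, 9.422)
t=0.400: state=(7.417, 6.596, 14.598)
t=0.600: state=(4.607, 3.345, 13.155)
t=0.800: state=(3.450, 3.499, 9.837)
t=1.000: state=(4.469, 5.370, 8.626)
t=1.200: state=(6.489, 7.312, 11.010)
t=1.400: state=(6.513, 5.699, 13.813)
t=1.600: state=(4.621, 3.905, 12.246)
t=1.800: state=(4.147, 4.359, 10.028)
t=2.000: state=(5.201, 5.940, 9.830)
t=2.200: state=(6.400, 6.636, 12.008)
t=2.400: state=(5.812, 5.143, 13.031)
t=2.600: state=(4.670, 4.355, 11.546)
t=2.800: state=(4.707, 5.023, 10.291)
t=3.000: state=(5.626, 6.110, 10.802)
t=3.200: state=(6.094, 5.990, 12.323)
t=3.400: state=(5.393, 4.947, 12.335)
t=3.600: state=(4.826, 4.763, 11.180)
t=3.800: state=(5.126, 5.440, 10.677)
t=3.980: state=(5.713, 5.972, 11.325)
largest grid value and its neighbours: y(0.265)=8.27449, y(0.270)=8.27555, y(0.275)=8.27135
parabola through these three points peaks at t≈0.269 with y≈8.27578

max y = 8.276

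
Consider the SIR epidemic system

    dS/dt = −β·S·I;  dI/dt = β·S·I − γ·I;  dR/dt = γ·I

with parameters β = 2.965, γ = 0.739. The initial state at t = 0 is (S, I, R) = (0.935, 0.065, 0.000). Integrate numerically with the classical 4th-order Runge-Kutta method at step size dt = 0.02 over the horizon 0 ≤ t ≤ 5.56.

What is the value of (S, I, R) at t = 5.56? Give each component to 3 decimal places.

t=0.000: state=(0.935, 0.065, 0.000)
step 1 (dt=0.02): k1=(-0.180, 0.132, 0.048), k2=(-0.184, 0.134, 0.049), k3=(-0.184, 0.135, 0.049), k4=(-0.187, 0.137, 0.050); state += dt/6·(k1+2k2+2k3+k4)
t=0.020: state=(0.931, 0.068, 0.001)
t=0.040: state=(0.928, 0.070, 0.002)
t=0.060: state=(0.924, 0.073, 0.003)
continuing one RK4 step at a time; state shown every 10 steps (Δt=0.2):
t=0.200: state=(0.892, 0.096, 0.012)
t=0.400: state=(0.832, 0.139, 0.029)
t=0.600: state=(0.755, 0.192, 0.053)
t=0.800: state=(0.662, 0.252, 0.086)
t=1.000: state=(0.560, 0.312, 0.128)
t=1.200: state=(0.458, 0.364, 0.178)
t=1.400: state=(0.364, 0.401, 0.235)
t=1.600: state=(0.286, 0.419, 0.296)
t=1.800: state=(0.223, 0.420, 0.358)
t=2.000: state=(0.174, 0.407, 0.419)
t=2.200: state=(0.138, 0.385, 0.478)
t=2.400: state=(0.110, 0.357, 0.532)
t=2.600: state=(0.090, 0.327, 0.583)
t=2.800: state=(0.075, 0.296, 0.629)
t=3.000: state=(0.063, 0.266, 0.671)
t=3.200: state=(0.055, 0.238, 0.708)
t=3.400: state=(0.048, 0.211, 0.741)
t=3.600: state=(0.043, 0.187, 0.770)
t=3.800: state=(0.038, 0.165, 0.796)
t=4.000: state=(0.035, 0.146, 0.819)
t=4.200: state=(0.032, 0.128, 0.840)
t=4.400: state=(0.030, 0.113, 0.857)
t=4.600: state=(0.028, 0.099, 0.873)
t=4.800: state=(0.027, 0.087, 0.887)
t=5.000: state=(0.025, 0.076, 0.899)
t=5.200: state=(0.024, 0.066, 0.909)
t=5.400: state=(0.023, 0.058, 0.918)
t=5.560: state=(0.023, 0.052, 0.925)

(S, I, R) = (0.023, 0.052, 0.925)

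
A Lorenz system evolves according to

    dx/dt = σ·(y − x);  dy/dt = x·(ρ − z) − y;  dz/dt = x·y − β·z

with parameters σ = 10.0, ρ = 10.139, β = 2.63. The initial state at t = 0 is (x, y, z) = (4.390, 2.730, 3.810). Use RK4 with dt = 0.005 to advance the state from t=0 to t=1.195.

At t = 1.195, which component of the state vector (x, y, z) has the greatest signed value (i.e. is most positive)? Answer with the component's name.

t=0.000: state=(4.390, 2.730, 3.810)
step 1 (dt=0.005): k1=(-16.600, 25.054, 1.964), k2=(-15.559, 24.708, 2.111), k3=(-15.593, 24.723, 2.113), k4=(-14.584, 24.392, 2.257); state += dt/6·(k1+2k2+2k3+k4)
t=0.005: state=(4.312, 2.854, 3.821)
t=0.010: state=(4.244, 2.974, 3.833)
t=0.015: state=(4.185, 3.092, 3.846)
continuing one RK4 step at a time; state shown every 10 steps (Δt=0.05):
t=0.050: state=(3.983, 3.855, 3.980)
t=0.100: state=(4.146, 4.847, 4.315)
t=0.150: state=(4.625, 5.795, 4.878)
t=0.200: state=(5.277, 6.681, 5.730)
t=0.250: state=(5.992, 7.410, 6.895)
t=0.300: state=(6.652, 7.830, 8.321)
t=0.350: state=(7.125, 7.799, 9.840)
t=0.400: state=(7.293, 7.273, 11.195)
t=0.450: state=(7.101, 6.365, 12.129)
t=0.500: state=(6.587, 5.309, 12.510)
t=0.550: state=(5.872, 4.338, 12.372)
t=0.600: state=(5.101, 3.591, 11.860)
t=0.650: state=(4.394, 3.098, 11.135)
t=0.700: state=(3.820, 2.827, 10.327)
t=0.750: state=(3.403, 2.726, 9.520)
t=0.800: state=(3.139, 2.752, 8.764)
t=0.850: state=(3.010, 2.875, 8.087)
t=0.900: state=(2.998, 3.079, 7.507)
t=0.950: state=(3.086, 3.355, 7.039)
t=1.000: state=(3.263, 3.699, 6.696)
t=1.050: state=(3.519, 4.106, 6.490)
t=1.100: state=(3.847, 4.568, 6.439)
t=1.150: state=(4.236, 5.065, 6.559)
t=1.195: state=(4.624, 5.515, 6.824)
compare at T: x=4.624, y=5.515, z=6.824

largest component: z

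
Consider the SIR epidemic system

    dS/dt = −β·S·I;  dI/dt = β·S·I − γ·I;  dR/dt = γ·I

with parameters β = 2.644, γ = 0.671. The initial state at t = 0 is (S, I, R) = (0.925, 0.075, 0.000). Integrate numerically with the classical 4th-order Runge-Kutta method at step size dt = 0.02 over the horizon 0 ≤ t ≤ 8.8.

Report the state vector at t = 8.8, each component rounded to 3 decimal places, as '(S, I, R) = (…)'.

(S, I, R) = (0.020, 0.010, 0.970)

t=0.000: state=(0.925, 0.075, 0.000)
step 1 (dt=0.02): k1=(-0.183, 0.133, 0.050), k2=(-0.186, 0.135, 0.051), k3=(-0.186, 0.135, 0.051), k4=(-0.189, 0.137, 0.052); state += dt/6·(k1+2k2+2k3+k4)
t=0.020: state=(0.921, 0.078, 0.001)
t=0.040: state=(0.917, 0.080, 0.002)
t=0.060: state=(0.913, 0.083, 0.003)
continuing one RK4 step at a time; state shown every 25 steps (Δt=0.5):
t=0.500: state=(0.792, 0.168, 0.039)
t=1.000: state=(0.582, 0.301, 0.118)
t=1.500: state=(0.363, 0.400, 0.237)
t=2.000: state=(0.210, 0.414, 0.376)
t=2.500: state=(0.125, 0.367, 0.508)
t=3.000: state=(0.080, 0.300, 0.620)
t=3.500: state=(0.057, 0.234, 0.709)
t=4.000: state=(0.043, 0.179, 0.778)
t=4.500: state=(0.035, 0.134, 0.830)
t=5.000: state=(0.030, 0.100, 0.870)
t=5.500: state=(0.027, 0.074, 0.899)
t=6.000: state=(0.025, 0.055, 0.920)
t=6.500: state=(0.023, 0.041, 0.936)
t=7.000: state=(0.022, 0.030, 0.948)
t=7.500: state=(0.021, 0.022, 0.957)
t=8.000: state=(0.021, 0.016, 0.963)
t=8.500: state=(0.020, 0.012, 0.968)
t=8.800: state=(0.020, 0.010, 0.970)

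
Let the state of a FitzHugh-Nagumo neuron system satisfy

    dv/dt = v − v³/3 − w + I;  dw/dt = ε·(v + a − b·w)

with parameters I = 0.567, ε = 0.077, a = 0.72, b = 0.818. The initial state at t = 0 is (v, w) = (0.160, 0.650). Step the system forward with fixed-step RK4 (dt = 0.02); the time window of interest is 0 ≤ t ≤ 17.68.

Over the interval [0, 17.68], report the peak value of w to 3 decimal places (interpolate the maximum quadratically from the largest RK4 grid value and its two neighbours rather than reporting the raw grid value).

t=0.000: state=(0.160, 0.650)
step 1 (dt=0.02): k1=(0.076, 0.027), k2=(0.076, 0.027), k3=(0.076, 0.027), k4=(0.077, 0.027); state += dt/6·(k1+2k2+2k3+k4)
t=0.020: state=(0.162, 0.651)
t=0.040: state=(0.163, 0.651)
t=0.060: state=(0.165, 0.652)
continuing one RK4 step at a time; state shown every 50 steps (Δt=1):
t=1.000: state=(0.267, 0.680)
t=2.000: state=(0.481, 0.719)
t=3.000: state=(0.855, 0.778)
t=4.000: state=(1.252, 0.864)
t=5.000: state=(1.424, 0.966)
t=6.000: state=(1.425, 1.068)
t=7.000: state=(1.364, 1.161)
t=8.000: state=(1.279, 1.242)
t=9.000: state=(1.177, 1.312)
t=10.000: state=(1.053, 1.369)
t=11.000: state=(0.893, 1.412)
t=12.000: state=(0.653, 1.438)
t=13.000: state=(0.193, 1.437)
t=14.000: state=(-0.897, 1.382)
t=15.000: state=(-1.888, 1.239)
t=16.000: state=(-1.957, 1.071)
t=17.000: state=(-1.907, 0.916)
t=17.680: state=(-1.869, 0.817)
largest grid value and its neighbours: w(12.500)=1.44187, w(12.520)=1.44188, w(12.540)=1.44187
parabola through these three points peaks at t≈12.518 with w≈1.44188

max w = 1.442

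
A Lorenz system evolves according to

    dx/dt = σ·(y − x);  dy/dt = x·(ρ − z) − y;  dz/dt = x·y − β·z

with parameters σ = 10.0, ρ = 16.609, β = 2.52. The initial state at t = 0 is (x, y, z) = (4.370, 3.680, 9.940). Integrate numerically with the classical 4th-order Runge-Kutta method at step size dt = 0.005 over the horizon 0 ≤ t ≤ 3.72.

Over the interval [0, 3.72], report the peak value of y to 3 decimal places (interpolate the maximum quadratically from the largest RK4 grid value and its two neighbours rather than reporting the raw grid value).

t=0.000: state=(4.370, 3.680, 9.940)
step 1 (dt=0.005): k1=(-6.900, 25.464, -8.967), k2=(-6.091, 25.382, -8.697), k3=(-6.113, 25.393, -8.692), k4=(-5.325, 25.321, -8.419); state += dt/6·(k1+2k2+2k3+k4)
t=0.005: state=(4.339, 3.807, 9.897)
t=0.010: state=(4.317, 3.933, 9.856)
t=0.015: state=(4.301, 4.059, 9.818)
continuing one RK4 step at a time; state shown every 40 steps (Δt=0.2):
t=0.200: state=(6.778, 9.033, 11.539)
t=0.400: state=(9.069, 7.888, 20.009)
t=0.600: state=(4.612, 2.810, 17.112)
t=0.800: state=(3.371, 3.733, 12.042)
t=1.000: state=(5.592, 7.386, 11.135)
t=1.200: state=(8.798, 9.204, 17.621)
t=1.400: state=(6.045, 3.981, 18.459)
t=1.600: state=(3.803, 3.687, 13.596)
t=1.800: state=(5.123, 6.463, 11.624)
t=2.000: state=(8.106, 9.085, 15.952)
t=2.200: state=(6.899, 5.150, 18.722)
t=2.400: state=(4.351, 3.895, 14.722)
t=2.600: state=(4.997, 5.991, 12.311)
t=2.800: state=(7.520, 8.592, 15.112)
t=3.000: state=(7.256, 5.976, 18.413)
t=3.200: state=(4.863, 4.223, 15.455)
t=3.400: state=(5.039, 5.767, 12.965)
t=3.600: state=(7.104, 8.100, 14.763)
t=3.720: state=(7.732, 7.649, 17.189)
largest grid value and its neighbours: y(0.285)=10.36330, y(0.290)=10.36692, y(0.295)=10.35993
parabola through these three points peaks at t≈0.289 with y≈10.36705

max y = 10.367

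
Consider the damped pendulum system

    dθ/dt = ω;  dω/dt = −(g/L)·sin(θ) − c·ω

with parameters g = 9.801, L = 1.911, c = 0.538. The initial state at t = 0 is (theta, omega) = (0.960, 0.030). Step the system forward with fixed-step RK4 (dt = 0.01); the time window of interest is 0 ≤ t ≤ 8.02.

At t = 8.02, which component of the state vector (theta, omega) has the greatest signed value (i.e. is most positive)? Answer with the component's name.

t=0.000: state=(0.960, 0.030)
step 1 (dt=0.01): k1=(0.030, -4.218), k2=(0.009, -4.207), k3=(0.009, -4.206), k4=(-0.012, -4.195); state += dt/6·(k1+2k2+2k3+k4)
t=0.010: state=(0.960, -0.012)
t=0.020: state=(0.960, -0.054)
t=0.030: state=(0.959, -0.095)
continuing one RK4 step at a time; state shown every 50 steps (Δt=0.5):
t=0.500: state=(0.522, -1.574)
t=1.000: state=(-0.302, -1.382)
t=1.500: state=(-0.638, 0.096)
t=2.000: state=(-0.283, 1.139)
t=2.500: state=(0.265, 0.833)
t=3.000: state=(0.422, -0.222)
t=3.500: state=(0.125, -0.813)
t=4.000: state=(-0.226, -0.456)
t=4.500: state=(-0.269, 0.271)
t=5.000: state=(-0.033, 0.558)
t=5.500: state=(0.180, 0.217)
t=6.000: state=(0.162, -0.261)
t=6.500: state=(-0.015, -0.365)
t=7.000: state=(-0.135, -0.077)
t=7.500: state=(-0.091, 0.221)
t=8.000: state=(0.034, 0.226)
t=8.020: state=(0.039, 0.220)
compare at T: theta=0.039, omega=0.220

largest component: omega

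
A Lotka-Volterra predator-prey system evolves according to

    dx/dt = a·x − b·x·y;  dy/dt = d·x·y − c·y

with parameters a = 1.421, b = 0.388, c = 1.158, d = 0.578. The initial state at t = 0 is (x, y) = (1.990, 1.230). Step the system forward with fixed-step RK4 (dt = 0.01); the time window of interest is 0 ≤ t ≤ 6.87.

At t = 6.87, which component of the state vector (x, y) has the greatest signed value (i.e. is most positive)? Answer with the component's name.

t=0.000: state=(1.990, 1.230)
step 1 (dt=0.01): k1=(1.878, -0.010), k2=(1.887, -0.003), k3=(1.887, -0.003), k4=(1.896, 0.004); state += dt/6·(k1+2k2+2k3+k4)
t=0.010: state=(2.009, 1.230)
t=0.020: state=(2.028, 1.230)
t=0.030: state=(2.047, 1.230)
continuing one RK4 step at a time; state shown every 25 steps (Δt=0.25):
t=0.250: state=(2.516, 1.273)
t=0.500: state=(3.151, 1.434)
t=0.750: state=(3.854, 1.780)
t=1.000: state=(4.494, 2.441)
t=1.250: state=(4.806, 3.600)
t=1.500: state=(4.465, 5.315)
t=1.750: state=(3.477, 7.101)
t=2.000: state=(2.354, 8.086)
t=2.250: state=(1.529, 7.977)
t=2.500: state=(1.042, 7.166)
t=2.750: state=(0.781, 6.108)
t=3.000: state=(0.648, 5.064)
t=3.250: state=(0.592, 4.144)
t=3.500: state=(0.588, 3.376)
t=3.750: state=(0.623, 2.757)
t=4.000: state=(0.697, 2.270)
t=4.250: state=(0.813, 1.894)
t=4.500: state=(0.980, 1.613)
t=4.750: state=(1.207, 1.413)
t=5.000: state=(1.512, 1.286)
t=5.250: state=(1.910, 1.232)
t=5.500: state=(2.416, 1.259)
t=5.750: state=(3.034, 1.395)
t=6.000: state=(3.731, 1.702)
t=6.250: state=(4.397, 2.296)
t=6.500: state=(4.791, 3.356)
t=6.750: state=(4.579, 4.988)
t=6.870: state=(4.215, 5.894)
compare at T: x=4.215, y=5.894

largest component: y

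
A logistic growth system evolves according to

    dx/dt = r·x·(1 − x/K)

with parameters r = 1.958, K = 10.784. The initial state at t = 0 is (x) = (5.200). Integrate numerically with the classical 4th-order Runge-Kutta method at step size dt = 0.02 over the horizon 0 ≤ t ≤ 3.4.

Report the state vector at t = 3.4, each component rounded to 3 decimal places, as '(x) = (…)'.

t=0.000: state=(5.200)
step 1 (dt=0.02): k1=(5.272), k2=(5.275), k3=(5.275), k4=(5.277); state += dt/6·(k1+2k2+2k3+k4)
t=0.020: state=(5.306)
t=0.040: state=(5.411)
t=0.060: state=(5.517)
continuing one RK4 step at a time; state shown every 10 steps (Δt=0.2):
t=0.200: state=(6.248)
t=0.400: state=(7.234)
t=0.600: state=(8.098)
t=0.800: state=(8.809)
t=1.000: state=(9.365)
t=1.200: state=(9.782)
t=1.400: state=(10.086)
t=1.600: state=(10.302)
t=1.800: state=(10.453)
t=2.000: state=(10.558)
t=2.200: state=(10.630)
t=2.400: state=(10.680)
t=2.600: state=(10.713)
t=2.800: state=(10.736)
t=3.000: state=(10.752)
t=3.200: state=(10.762)
t=3.400: state=(10.769)

(x) = (10.769)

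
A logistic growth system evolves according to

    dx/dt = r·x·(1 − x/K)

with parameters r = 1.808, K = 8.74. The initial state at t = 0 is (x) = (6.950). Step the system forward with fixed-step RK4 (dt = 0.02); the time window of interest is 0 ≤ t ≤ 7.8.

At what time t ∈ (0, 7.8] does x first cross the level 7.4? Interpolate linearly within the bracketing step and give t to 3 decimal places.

t = 0.195

t=0.000: state=(6.950)
step 1 (dt=0.02): k1=(2.574), k2=(2.546), k3=(2.546), k4=(2.519); state += dt/6·(k1+2k2+2k3+k4)
t=0.020: state=(7.001)
t=0.040: state=(7.051)
t=0.060: state=(7.099)
t=0.180: state=(7.369)
next step: t=0.200: state=(7.411) — x has crossed 7.4
linear interpolation between t=0.180 (7.36926) and t=0.200 (7.41054) → t≈0.195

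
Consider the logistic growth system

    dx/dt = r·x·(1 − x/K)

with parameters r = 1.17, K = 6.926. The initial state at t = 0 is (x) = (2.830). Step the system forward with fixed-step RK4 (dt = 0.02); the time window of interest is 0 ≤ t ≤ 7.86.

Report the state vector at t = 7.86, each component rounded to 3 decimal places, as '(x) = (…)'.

t=0.000: state=(2.830)
step 1 (dt=0.02): k1=(1.958), k2=(1.962), k3=(1.962), k4=(1.966); state += dt/6·(k1+2k2+2k3+k4)
t=0.020: state=(2.869)
t=0.040: state=(2.909)
t=0.060: state=(2.948)
continuing one RK4 step at a time; state shown every 25 steps (Δt=0.5):
t=0.500: state=(3.834)
t=1.000: state=(4.779)
t=1.500: state=(5.540)
t=2.000: state=(6.079)
t=2.500: state=(6.427)
t=3.000: state=(6.639)
t=3.500: state=(6.763)
t=4.000: state=(6.834)
t=4.500: state=(6.875)
t=5.000: state=(6.897)
t=5.500: state=(6.910)
t=6.000: state=(6.917)
t=6.500: state=(6.921)
t=7.000: state=(6.923)
t=7.500: state=(6.924)
t=7.860: state=(6.925)

(x) = (6.925)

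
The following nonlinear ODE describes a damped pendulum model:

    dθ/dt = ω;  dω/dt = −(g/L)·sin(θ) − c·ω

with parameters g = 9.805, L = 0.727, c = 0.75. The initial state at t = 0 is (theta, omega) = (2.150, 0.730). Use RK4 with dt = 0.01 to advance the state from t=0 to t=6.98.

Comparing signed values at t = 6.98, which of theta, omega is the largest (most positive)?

largest component: omega

t=0.000: state=(2.150, 0.730)
step 1 (dt=0.01): k1=(0.730, -11.835), k2=(0.671, -11.763), k3=(0.671, -11.766), k4=(0.612, -11.697); state += dt/6·(k1+2k2+2k3+k4)
t=0.010: state=(2.157, 0.612)
t=0.020: state=(2.162, 0.496)
t=0.030: state=(2.167, 0.381)
continuing one RK4 step at a time; state shown every 25 steps (Δt=0.25):
t=0.250: state=(1.985, -2.010)
t=0.500: state=(1.144, -4.647)
t=0.750: state=(-0.164, -5.173)
t=1.000: state=(-1.141, -2.320)
t=1.250: state=(-1.293, 1.026)
t=1.500: state=(-0.701, 3.461)
t=1.750: state=(0.234, 3.514)
t=2.000: state=(0.851, 1.201)
t=2.250: state=(0.816, -1.387)
t=2.500: state=(0.259, -2.755)
t=2.750: state=(-0.380, -2.023)
t=3.000: state=(-0.648, -0.050)
t=3.250: state=(-0.432, 1.618)
t=3.500: state=(0.045, 1.923)
t=3.750: state=(0.409, 0.820)
t=4.000: state=(0.425, -0.652)
t=4.250: state=(0.142, -1.432)
t=4.500: state=(-0.193, -1.069)
t=4.750: state=(-0.334, -0.014)
t=5.000: state=(-0.215, 0.870)
t=5.250: state=(0.036, 0.991)
t=5.500: state=(0.218, 0.385)
t=5.750: state=(0.214, -0.390)
t=6.000: state=(0.059, -0.757)
t=6.250: state=(-0.112, -0.521)
t=6.500: state=(-0.174, 0.046)
t=6.750: state=(-0.101, 0.483)
t=6.980: state=(0.022, 0.516)
compare at T: theta=0.022, omega=0.516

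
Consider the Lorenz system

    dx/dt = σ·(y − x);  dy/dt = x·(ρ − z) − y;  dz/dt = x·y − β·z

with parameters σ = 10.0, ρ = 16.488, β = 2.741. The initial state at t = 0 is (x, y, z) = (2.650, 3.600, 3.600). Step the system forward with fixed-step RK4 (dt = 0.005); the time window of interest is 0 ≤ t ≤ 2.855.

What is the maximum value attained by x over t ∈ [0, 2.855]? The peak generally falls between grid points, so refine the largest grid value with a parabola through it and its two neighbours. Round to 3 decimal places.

t=0.000: state=(2.650, 3.600, 3.600)
step 1 (dt=0.005): k1=(9.500, 30.553, -0.328), k2=(10.026, 30.785, -0.036), k3=(10.019, 30.800, -0.031), k4=(10.539, 31.045, 0.269); state += dt/6·(k1+2k2+2k3+k4)
t=0.005: state=(2.700, 3.754, 3.600)
t=0.010: state=(2.755, 3.911, 3.603)
t=0.015: state=(2.816, 4.070, 3.609)
continuing one RK4 step at a time; state shown every 20 steps (Δt=0.1):
t=0.100: state=(4.561, 7.410, 4.455)
t=0.200: state=(8.282, 12.651, 9.181)
t=0.300: state=(11.837, 13.357, 19.590)
t=0.400: state=(9.889, 5.051, 24.248)
t=0.500: state=(4.762, 0.375, 19.887)
t=0.600: state=(1.750, -0.026, 15.131)
t=0.700: state=(0.744, 0.300, 11.514)
t=0.800: state=(0.590, 0.650, 8.779)
t=0.900: state=(0.799, 1.155, 6.728)
t=1.000: state=(1.337, 2.095, 5.265)
t=1.100: state=(2.430, 3.938, 4.495)
t=1.200: state=(4.550, 7.382, 5.143)
t=1.300: state=(8.128, 12.257, 9.510)
t=1.400: state=(11.505, 13.044, 19.125)
t=1.500: state=(9.866, 5.496, 23.800)
t=1.600: state=(5.072, 0.844, 19.890)
t=1.700: state=(2.118, 0.347, 15.254)
t=1.800: state=(1.130, 0.736, 11.663)
t=1.900: state=(1.075, 1.292, 8.960)
t=2.000: state=(1.520, 2.207, 7.006)
t=2.100: state=(2.525, 3.910, 5.862)
t=2.200: state=(4.448, 6.991, 6.117)
t=2.300: state=(7.641, 11.338, 9.615)
t=2.400: state=(10.850, 12.706, 17.813)
t=2.500: state=(10.021, 6.633, 23.016)
t=2.600: state=(5.820, 1.766, 20.166)
t=2.700: state=(2.836, 0.948, 15.755)
t=2.800: state=(1.773, 1.371, 12.188)
t=2.855: state=(1.690, 1.765, 10.618)
largest grid value and its neighbours: x(0.315)=11.98877, x(0.320)=12.00387, x(0.325)=12.00058
parabola through these three points peaks at t≈0.322 with x≈12.00482

max x = 12.005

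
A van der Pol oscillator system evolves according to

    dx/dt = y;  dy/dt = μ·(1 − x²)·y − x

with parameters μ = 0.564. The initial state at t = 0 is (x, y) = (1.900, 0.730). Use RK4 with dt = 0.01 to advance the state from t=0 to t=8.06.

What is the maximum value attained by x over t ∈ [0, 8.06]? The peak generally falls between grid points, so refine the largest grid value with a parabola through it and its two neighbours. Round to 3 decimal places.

t=0.000: state=(1.900, 0.730)
step 1 (dt=0.01): k1=(0.730, -2.975), k2=(0.715, -2.962), k3=(0.715, -2.962), k4=(0.700, -2.949); state += dt/6·(k1+2k2+2k3+k4)
t=0.010: state=(1.907, 0.700)
t=0.020: state=(1.914, 0.671)
t=0.030: state=(1.921, 0.642)
continuing one RK4 step at a time; state shown every 50 steps (Δt=0.5):
t=0.500: state=(1.960, -0.351)
t=1.000: state=(1.646, -0.861)
t=1.500: state=(1.113, -1.281)
t=2.000: state=(0.339, -1.841)
t=2.500: state=(-0.716, -2.275)
t=3.000: state=(-1.693, -1.361)
t=3.500: state=(-2.002, 0.015)
t=4.000: state=(-1.805, 0.688)
t=4.500: state=(-1.355, 1.103)
t=5.000: state=(-0.688, 1.593)
t=5.500: state=(0.260, 2.183)
t=6.000: state=(1.357, 1.927)
t=6.500: state=(1.960, 0.459)
t=7.000: state=(1.925, -0.475)
t=7.500: state=(1.563, -0.938)
t=8.000: state=(0.990, -1.373)
t=8.060: state=(0.906, -1.435)
largest grid value and its neighbours: x(6.690)=2.00300, x(6.700)=2.00301, x(6.710)=2.00282
parabola through these three points peaks at t≈6.696 with x≈2.00303

max x = 2.003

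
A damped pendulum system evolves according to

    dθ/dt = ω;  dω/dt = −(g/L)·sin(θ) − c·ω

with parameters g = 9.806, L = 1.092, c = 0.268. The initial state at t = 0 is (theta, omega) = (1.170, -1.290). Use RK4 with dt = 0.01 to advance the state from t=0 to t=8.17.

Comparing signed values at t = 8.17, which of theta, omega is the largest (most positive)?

t=0.000: state=(1.170, -1.290)
step 1 (dt=0.01): k1=(-1.290, -7.922), k2=(-1.330, -7.889), k3=(-1.329, -7.888), k4=(-1.369, -7.854); state += dt/6·(k1+2k2+2k3+k4)
t=0.010: state=(1.157, -1.369)
t=0.020: state=(1.143, -1.447)
t=0.030: state=(1.128, -1.524)
continuing one RK4 step at a time; state shown every 50 steps (Δt=0.5):
t=0.500: state=(-0.178, -3.207)
t=1.000: state=(-1.076, 0.045)
t=1.500: state=(-0.218, 2.834)
t=2.000: state=(0.872, 0.817)
t=2.500: state=(0.443, -2.220)
t=3.000: state=(-0.643, -1.334)
t=3.500: state=(-0.546, 1.595)
t=4.000: state=(0.431, 1.574)
t=4.500: state=(0.571, -1.044)
t=5.000: state=(-0.253, -1.620)
t=5.500: state=(-0.549, 0.589)
t=6.000: state=(0.113, 1.542)
t=6.500: state=(0.500, -0.230)
t=7.000: state=(-0.007, -1.394)
t=7.500: state=(-0.438, -0.042)
t=8.000: state=(-0.070, 1.212)
t=8.170: state=(0.132, 1.109)
compare at T: theta=0.132, omega=1.109

largest component: omega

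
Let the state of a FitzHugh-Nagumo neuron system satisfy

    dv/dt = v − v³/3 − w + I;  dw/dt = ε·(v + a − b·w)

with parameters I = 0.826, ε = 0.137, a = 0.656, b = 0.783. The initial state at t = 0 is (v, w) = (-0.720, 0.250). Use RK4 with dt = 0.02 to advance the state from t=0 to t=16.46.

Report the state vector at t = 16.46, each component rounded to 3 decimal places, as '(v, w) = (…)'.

t=0.000: state=(-0.720, 0.250)
step 1 (dt=0.02): k1=(-0.020, -0.036), k2=(-0.019, -0.036), k3=(-0.019, -0.036), k4=(-0.019, -0.036); state += dt/6·(k1+2k2+2k3+k4)
t=0.020: state=(-0.720, 0.249)
t=0.040: state=(-0.721, 0.249)
t=0.060: state=(-0.721, 0.248)
continuing one RK4 step at a time; state shown every 50 steps (Δt=1):
t=1.000: state=(-0.724, 0.216)
t=2.000: state=(-0.690, 0.187)
t=3.000: state=(-0.599, 0.168)
t=4.000: state=(-0.407, 0.170)
t=5.000: state=(0.015, 0.209)
t=6.000: state=(0.956, 0.331)
t=7.000: state=(1.727, 0.568)
t=8.000: state=(1.767, 0.826)
t=9.000: state=(1.671, 1.051)
t=10.000: state=(1.558, 1.239)
t=11.000: state=(1.440, 1.393)
t=12.000: state=(1.314, 1.515)
t=13.000: state=(1.175, 1.608)
t=14.000: state=(1.013, 1.672)
t=15.000: state=(0.804, 1.706)
t=16.000: state=(0.480, 1.702)
t=16.460: state=(0.241, 1.683)

(v, w) = (0.241, 1.683)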